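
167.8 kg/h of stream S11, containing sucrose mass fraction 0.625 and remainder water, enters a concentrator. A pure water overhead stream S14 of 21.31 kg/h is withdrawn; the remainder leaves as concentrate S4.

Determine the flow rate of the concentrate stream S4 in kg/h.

Concentrate = 167.8 − 21.31 = 146.49 kg/h.

146.5 kg/h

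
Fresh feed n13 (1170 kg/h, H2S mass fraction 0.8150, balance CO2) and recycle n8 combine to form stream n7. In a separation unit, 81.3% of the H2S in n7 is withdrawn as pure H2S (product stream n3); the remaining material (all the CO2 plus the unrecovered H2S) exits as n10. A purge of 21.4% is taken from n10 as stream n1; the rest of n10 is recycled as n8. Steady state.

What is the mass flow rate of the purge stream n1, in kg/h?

CO2 enters only via n13 and leaves only via the purge: 1170×0.185 = 0.214×(CO2 in n10), and the separation unit passes all CO2, so CO2 in n7 = CO2 in n10 = 1011.4 kg/h.
H2S in n7: m_A = 1170×0.815 + (1−0.214)·(1−0.813)·m_A, so m_A = 953.55/0.8530 = 1117.9 kg/h.
n10 = (1−0.813)×1117.9 + 1011.4 = 1220.5 kg/h.
Purge n1 = 0.214×1220.5 = 261.18 kg/h.

261.2 kg/h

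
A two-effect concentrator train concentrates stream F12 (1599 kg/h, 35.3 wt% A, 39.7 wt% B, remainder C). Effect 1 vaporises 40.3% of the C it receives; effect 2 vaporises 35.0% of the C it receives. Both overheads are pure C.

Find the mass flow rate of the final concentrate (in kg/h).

C in feed = 1599×0.250 = 399.75 kg/h.
After stage 1: C left = (1−0.403)×399.75 = 238.65; stream total = 1437.9 kg/h.
After stage 2: C left = (1−0.350)×238.65 = 155.12; final concentrate = 1354.4 kg/h.

1354 kg/h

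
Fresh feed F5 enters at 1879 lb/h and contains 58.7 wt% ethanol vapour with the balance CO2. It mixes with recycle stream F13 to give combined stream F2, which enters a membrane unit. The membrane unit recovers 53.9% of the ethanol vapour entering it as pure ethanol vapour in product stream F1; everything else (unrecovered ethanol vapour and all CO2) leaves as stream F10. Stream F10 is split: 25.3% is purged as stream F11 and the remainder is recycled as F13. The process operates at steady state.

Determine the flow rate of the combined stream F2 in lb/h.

CO2 enters only via F5 and leaves only via the purge: 1879×0.413 = 0.253×(CO2 in F10), and the membrane unit passes all CO2, so CO2 in F2 = CO2 in F10 = 3067.3 lb/h.
ethanol vapour in F2: m_A = 1879×0.587 + (1−0.253)·(1−0.539)·m_A, so m_A = 1103/0.6556 = 1682.3 lb/h.
F2 = 1682.3 + 3067.3 = 4749.6 lb/h.

4750 lb/h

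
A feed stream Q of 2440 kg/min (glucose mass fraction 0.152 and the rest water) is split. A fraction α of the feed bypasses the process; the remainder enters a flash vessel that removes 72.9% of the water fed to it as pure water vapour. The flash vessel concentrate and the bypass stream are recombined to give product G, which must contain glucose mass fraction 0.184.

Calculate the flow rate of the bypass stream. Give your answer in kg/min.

All 2440×0.152 = 370.88 kg/min of glucose reaches G, so G = 370.88/0.184 = 2015.7 kg/min and vapour = 424.35 kg/min.
The evaporator receives (1−α)·2440 of feed at 0.848 water and removes 0.729 of that water:
0.729×0.848×(1−α)×2440 = 424.35
(1−α) = 424.35/1508.4 = 0.2813;  α = 0.7187.
Bypass flow = 0.7187×2440 = 1753.6 kg/min.

1754 kg/min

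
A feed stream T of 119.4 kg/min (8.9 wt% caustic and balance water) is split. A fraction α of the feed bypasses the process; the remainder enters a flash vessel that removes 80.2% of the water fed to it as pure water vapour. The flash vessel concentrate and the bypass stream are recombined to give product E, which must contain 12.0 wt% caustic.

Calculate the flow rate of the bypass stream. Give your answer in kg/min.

77.18 kg/min

All 119.4×0.089 = 10.627 kg/min of caustic reaches E, so E = 10.627/0.120 = 88.555 kg/min and vapour = 30.845 kg/min.
The evaporator receives (1−α)·119.4 of feed at 0.911 water and removes 0.802 of that water:
0.802×0.911×(1−α)×119.4 = 30.845
(1−α) = 30.845/87.236 = 0.3536;  α = 0.6464.
Bypass flow = 0.6464×119.4 = 77.183 kg/min.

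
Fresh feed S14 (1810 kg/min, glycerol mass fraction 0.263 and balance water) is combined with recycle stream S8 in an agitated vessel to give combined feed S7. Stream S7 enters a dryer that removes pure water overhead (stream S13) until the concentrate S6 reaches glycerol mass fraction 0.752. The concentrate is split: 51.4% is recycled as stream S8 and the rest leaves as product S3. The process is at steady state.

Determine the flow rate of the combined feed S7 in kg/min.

2479 kg/min

Overall glycerol balance (none leaves overhead): glycerol in fresh feed = glycerol in product, i.e. 1810×0.263 = (1−0.514)·S6·0.752.
S6 = 476.03/(0.752×0.486) = 1302.5 kg/min.
Recycle S8 = 0.514×1302.5 = 669.49 kg/min.
Combined feed S7 = 1810 + 669.49 = 2479.5 kg/min.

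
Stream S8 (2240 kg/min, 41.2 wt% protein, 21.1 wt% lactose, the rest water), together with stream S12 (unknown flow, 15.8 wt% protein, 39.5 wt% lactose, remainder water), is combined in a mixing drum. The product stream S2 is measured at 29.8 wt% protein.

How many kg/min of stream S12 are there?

1824 kg/min

Let S12 be the unknown flow. Total out = 2240 + S12.
protein balance: 922.88 + 0.158·S12 = 0.298·(2240 + S12)
(0.158 − 0.298)·S12 = 0.298×2240 − 922.88 = -255.36
S12 = -255.36 / -0.140 = 1824 kg/min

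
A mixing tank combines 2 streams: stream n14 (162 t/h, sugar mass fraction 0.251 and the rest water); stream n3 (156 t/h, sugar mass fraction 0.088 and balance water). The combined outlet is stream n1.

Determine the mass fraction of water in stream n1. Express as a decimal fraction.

Total flow out = 162 + 156 = 318 t/h.
water in = 162×0.749 + 156×0.912 = 263.61 t/h.
water mass fraction in n1 = 263.61/318 = 0.829.

0.829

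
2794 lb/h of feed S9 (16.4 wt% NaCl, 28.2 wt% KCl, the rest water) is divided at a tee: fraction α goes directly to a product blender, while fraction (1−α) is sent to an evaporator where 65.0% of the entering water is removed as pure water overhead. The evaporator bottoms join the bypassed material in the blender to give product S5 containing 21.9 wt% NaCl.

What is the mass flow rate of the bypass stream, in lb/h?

All 2794×0.164 = 458.22 lb/h of NaCl reaches S5, so S5 = 458.22/0.219 = 2092.3 lb/h and vapour = 701.69 lb/h.
The evaporator receives (1−α)·2794 of feed at 0.554 water and removes 0.650 of that water:
0.650×0.554×(1−α)×2794 = 701.69
(1−α) = 701.69/1006.1 = 0.6974;  α = 0.3026.
Bypass flow = 0.3026×2794 = 845.4 lb/h.

845.4 lb/h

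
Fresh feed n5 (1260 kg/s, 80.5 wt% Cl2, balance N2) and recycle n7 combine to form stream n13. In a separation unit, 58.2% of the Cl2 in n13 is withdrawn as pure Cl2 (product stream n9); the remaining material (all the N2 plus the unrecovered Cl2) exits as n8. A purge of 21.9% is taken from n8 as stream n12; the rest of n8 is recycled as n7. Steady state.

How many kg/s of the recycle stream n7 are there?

N2 enters only via n5 and leaves only via the purge: 1260×0.195 = 0.219×(N2 in n8), and the separation unit passes all N2, so N2 in n13 = N2 in n8 = 1121.9 kg/s.
Cl2 in n13: m_A = 1260×0.805 + (1−0.219)·(1−0.582)·m_A, so m_A = 1014.3/0.6735 = 1505.9 kg/s.
n8 = (1−0.582)×1505.9 + 1121.9 = 1751.4 kg/s.
Recycle n7 = (1−0.219)×1751.4 = 1367.8 kg/s.

1368 kg/s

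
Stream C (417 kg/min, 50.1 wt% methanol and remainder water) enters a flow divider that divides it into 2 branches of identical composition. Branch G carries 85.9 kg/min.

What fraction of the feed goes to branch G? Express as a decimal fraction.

Fraction to G = 85.9/417 = 0.2060.

0.206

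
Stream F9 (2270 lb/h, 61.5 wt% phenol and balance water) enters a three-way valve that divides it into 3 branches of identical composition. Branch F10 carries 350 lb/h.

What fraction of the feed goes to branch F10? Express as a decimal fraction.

0.154

Fraction to F10 = 350/2270 = 0.1542.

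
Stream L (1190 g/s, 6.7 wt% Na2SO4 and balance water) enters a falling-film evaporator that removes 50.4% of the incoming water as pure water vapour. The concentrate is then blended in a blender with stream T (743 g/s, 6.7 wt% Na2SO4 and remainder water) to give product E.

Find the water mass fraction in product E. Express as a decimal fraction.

0.9057

Vapour removed = 0.504×0.933×1190 = 559.58 g/s; concentrate = 630.42 g/s.
water reaching the mixer = 550.69 (from concentrate) + 743×0.933 = 1243.9 g/s.
Product flow = 630.42 + 743 = 1373.4 g/s; water fraction = 0.9057.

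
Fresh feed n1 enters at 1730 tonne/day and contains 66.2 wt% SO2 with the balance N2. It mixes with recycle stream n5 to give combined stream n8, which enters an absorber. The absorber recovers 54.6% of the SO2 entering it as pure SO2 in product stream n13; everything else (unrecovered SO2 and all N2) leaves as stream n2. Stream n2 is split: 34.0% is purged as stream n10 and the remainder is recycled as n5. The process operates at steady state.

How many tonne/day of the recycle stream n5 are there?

N2 enters only via n1 and leaves only via the purge: 1730×0.338 = 0.340×(N2 in n2), and the absorber passes all N2, so N2 in n8 = N2 in n2 = 1719.8 tonne/day.
SO2 in n8: m_A = 1730×0.662 + (1−0.340)·(1−0.546)·m_A, so m_A = 1145.3/0.7004 = 1635.2 tonne/day.
n2 = (1−0.546)×1635.2 + 1719.8 = 2462.2 tonne/day.
Recycle n5 = (1−0.340)×2462.2 = 1625.1 tonne/day.

1625 tonne/day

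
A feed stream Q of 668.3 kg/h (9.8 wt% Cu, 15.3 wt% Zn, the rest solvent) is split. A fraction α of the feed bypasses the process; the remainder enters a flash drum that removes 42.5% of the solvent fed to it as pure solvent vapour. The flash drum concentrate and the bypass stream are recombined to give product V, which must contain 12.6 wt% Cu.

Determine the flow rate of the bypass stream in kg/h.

201.8 kg/h

All 668.3×0.098 = 65.493 kg/h of Cu reaches V, so V = 65.493/0.126 = 519.79 kg/h and vapour = 148.51 kg/h.
The evaporator receives (1−α)·668.3 of feed at 0.749 solvent and removes 0.425 of that solvent:
0.425×0.749×(1−α)×668.3 = 148.51
(1−α) = 148.51/212.74 = 0.6981;  α = 0.3019.
Bypass flow = 0.3019×668.3 = 201.76 kg/h.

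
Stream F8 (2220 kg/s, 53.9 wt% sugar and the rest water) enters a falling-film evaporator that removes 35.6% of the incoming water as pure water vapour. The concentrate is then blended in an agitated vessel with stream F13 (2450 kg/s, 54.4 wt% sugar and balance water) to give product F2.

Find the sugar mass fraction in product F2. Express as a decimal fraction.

Vapour removed = 0.356×0.461×2220 = 364.34 kg/s; concentrate = 1855.7 kg/s.
sugar reaching the mixer = 1196.6 (from concentrate) + 2450×0.544 = 2529.4 kg/s.
Product flow = 1855.7 + 2450 = 4305.7 kg/s; sugar fraction = 0.587.

0.587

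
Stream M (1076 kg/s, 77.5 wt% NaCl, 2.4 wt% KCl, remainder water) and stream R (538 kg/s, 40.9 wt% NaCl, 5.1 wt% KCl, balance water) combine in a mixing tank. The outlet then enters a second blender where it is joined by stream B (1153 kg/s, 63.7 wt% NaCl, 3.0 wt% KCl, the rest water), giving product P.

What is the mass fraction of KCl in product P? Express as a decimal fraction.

0.032

Overall, product flow = 2767 kg/s.
KCl in = 1076×0.024 + 538×0.051 + 1153×0.030 = 87.852 kg/s.
KCl fraction in P = 0.032.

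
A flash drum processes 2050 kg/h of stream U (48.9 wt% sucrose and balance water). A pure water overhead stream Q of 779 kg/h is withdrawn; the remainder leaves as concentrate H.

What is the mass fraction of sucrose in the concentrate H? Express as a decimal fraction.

sucrose is not removed: 2050×0.489 = 1002.4 kg/h of sucrose enters H.
Concentrate = 2050 − 779 = 1271 kg/h.
Mass fraction = 1002.4/1271 = 0.789.

0.789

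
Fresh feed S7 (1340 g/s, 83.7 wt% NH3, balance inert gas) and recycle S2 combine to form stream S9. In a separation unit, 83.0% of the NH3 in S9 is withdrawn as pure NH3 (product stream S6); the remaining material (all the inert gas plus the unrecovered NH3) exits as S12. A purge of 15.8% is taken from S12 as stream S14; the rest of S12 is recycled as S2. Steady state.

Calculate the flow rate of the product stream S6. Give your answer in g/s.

NH3 in S9: m_A = 1340×0.837 + (1−0.158)·(1−0.830)·m_A, so m_A = 1121.6/0.8569 = 1308.9 g/s.
Product S6 = 0.830×1308.9 = 1086.4 g/s.

1086 g/s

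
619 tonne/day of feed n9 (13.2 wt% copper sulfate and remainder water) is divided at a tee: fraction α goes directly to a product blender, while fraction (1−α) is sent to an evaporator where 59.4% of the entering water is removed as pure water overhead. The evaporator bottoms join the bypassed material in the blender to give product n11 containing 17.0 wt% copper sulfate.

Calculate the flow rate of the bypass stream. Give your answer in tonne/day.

All 619×0.132 = 81.708 tonne/day of copper sulfate reaches n11, so n11 = 81.708/0.170 = 480.64 tonne/day and vapour = 138.36 tonne/day.
The evaporator receives (1−α)·619 of feed at 0.868 water and removes 0.594 of that water:
0.594×0.868×(1−α)×619 = 138.36
(1−α) = 138.36/319.15 = 0.4335;  α = 0.5665.
Bypass flow = 0.5665×619 = 350.64 tonne/day.

350.6 tonne/day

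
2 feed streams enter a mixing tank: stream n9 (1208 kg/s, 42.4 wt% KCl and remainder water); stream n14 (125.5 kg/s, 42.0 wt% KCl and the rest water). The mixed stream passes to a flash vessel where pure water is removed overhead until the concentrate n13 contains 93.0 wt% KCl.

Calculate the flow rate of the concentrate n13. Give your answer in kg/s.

607.4 kg/s

KCl entering = 1208×0.424 + 125.5×0.420 = 564.9 kg/s.
All KCl reports to n13, so n13 = 564.9/0.930 = 607.42 kg/s.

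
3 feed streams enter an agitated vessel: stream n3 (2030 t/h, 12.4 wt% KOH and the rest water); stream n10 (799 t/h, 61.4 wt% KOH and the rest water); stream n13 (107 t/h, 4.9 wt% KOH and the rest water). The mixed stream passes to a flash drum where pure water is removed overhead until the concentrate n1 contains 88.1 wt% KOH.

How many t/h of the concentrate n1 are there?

848.5 t/h

KOH entering = 2030×0.124 + 799×0.614 + 107×0.049 = 747.55 t/h.
All KOH reports to n1, so n1 = 747.55/0.881 = 848.52 t/h.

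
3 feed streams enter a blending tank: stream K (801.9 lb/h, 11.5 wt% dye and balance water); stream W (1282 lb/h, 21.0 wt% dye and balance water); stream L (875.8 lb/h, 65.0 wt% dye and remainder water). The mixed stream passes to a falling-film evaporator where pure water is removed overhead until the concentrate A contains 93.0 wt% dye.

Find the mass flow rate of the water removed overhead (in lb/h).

1959 lb/h

dye entering = 801.9×0.115 + 1282×0.210 + 875.8×0.650 = 930.71 lb/h.
All dye reports to A, so A = 930.71/0.930 = 1000.8 lb/h.
Total feed = 2959.7 lb/h; overhead = 2959.7 − 1000.8 = 1958.9 lb/h.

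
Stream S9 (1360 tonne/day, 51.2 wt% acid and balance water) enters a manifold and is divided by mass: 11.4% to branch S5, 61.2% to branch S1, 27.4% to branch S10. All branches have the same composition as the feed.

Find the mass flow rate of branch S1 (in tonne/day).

Branch S1 flow = 0.612×1360 = 832.32 tonne/day.

832.3 tonne/day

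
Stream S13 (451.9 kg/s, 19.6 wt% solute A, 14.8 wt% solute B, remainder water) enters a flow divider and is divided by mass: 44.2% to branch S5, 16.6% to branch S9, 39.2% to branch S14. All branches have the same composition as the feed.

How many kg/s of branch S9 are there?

Branch S9 flow = 0.166×451.9 = 75.015 kg/s.

75.02 kg/s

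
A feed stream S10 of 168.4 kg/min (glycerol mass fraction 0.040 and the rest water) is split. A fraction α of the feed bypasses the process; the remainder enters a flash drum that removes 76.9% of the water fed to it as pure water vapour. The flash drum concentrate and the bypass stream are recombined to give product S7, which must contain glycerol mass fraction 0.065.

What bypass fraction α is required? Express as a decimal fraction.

0.479

All 168.4×0.040 = 6.736 kg/min of glycerol reaches S7, so S7 = 6.736/0.065 = 103.63 kg/min and vapour = 64.769 kg/min.
The evaporator receives (1−α)·168.4 of feed at 0.960 water and removes 0.769 of that water:
0.769×0.960×(1−α)×168.4 = 64.769
(1−α) = 64.769/124.32 = 0.5210;  α = 0.4790.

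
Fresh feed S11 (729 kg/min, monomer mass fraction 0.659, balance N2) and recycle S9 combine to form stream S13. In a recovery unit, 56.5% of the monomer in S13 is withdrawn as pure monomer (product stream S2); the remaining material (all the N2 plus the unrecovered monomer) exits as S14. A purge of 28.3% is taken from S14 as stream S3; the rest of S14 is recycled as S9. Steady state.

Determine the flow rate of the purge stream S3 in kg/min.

N2 enters only via S11 and leaves only via the purge: 729×0.341 = 0.283×(N2 in S14), and the recovery unit passes all N2, so N2 in S13 = N2 in S14 = 878.41 kg/min.
monomer in S13: m_A = 729×0.659 + (1−0.283)·(1−0.565)·m_A, so m_A = 480.41/0.6881 = 698.17 kg/min.
S14 = (1−0.565)×698.17 + 878.41 = 1182.1 kg/min.
Purge S3 = 0.283×1182.1 = 334.54 kg/min.

334.5 kg/min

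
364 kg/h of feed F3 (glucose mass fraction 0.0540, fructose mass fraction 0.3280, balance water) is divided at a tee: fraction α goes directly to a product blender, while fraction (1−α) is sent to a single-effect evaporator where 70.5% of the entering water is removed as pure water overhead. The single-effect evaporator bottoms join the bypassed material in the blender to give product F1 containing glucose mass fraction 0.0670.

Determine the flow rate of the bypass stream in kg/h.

201.9 kg/h

All 364×0.054 = 19.656 kg/h of glucose reaches F1, so F1 = 19.656/0.067 = 293.37 kg/h and vapour = 70.627 kg/h.
The evaporator receives (1−α)·364 of feed at 0.618 water and removes 0.705 of that water:
0.705×0.618×(1−α)×364 = 70.627
(1−α) = 70.627/158.59 = 0.4453;  α = 0.5547.
Bypass flow = 0.5547×364 = 201.9 kg/h.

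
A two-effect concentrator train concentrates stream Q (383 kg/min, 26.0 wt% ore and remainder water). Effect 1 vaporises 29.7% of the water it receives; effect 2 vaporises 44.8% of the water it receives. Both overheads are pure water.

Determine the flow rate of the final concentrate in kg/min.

209.6 kg/min

water in feed = 383×0.740 = 283.42 kg/min.
After stage 1: water left = (1−0.297)×283.42 = 199.24; stream total = 298.82 kg/min.
After stage 2: water left = (1−0.448)×199.24 = 109.98; final concentrate = 209.56 kg/min.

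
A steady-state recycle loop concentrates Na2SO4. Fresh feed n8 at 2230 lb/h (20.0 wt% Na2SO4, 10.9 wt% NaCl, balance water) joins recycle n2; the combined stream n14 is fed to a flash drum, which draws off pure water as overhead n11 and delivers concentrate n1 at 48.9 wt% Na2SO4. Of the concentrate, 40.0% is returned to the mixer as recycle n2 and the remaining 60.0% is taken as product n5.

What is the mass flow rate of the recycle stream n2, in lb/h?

608 lb/h

Overall Na2SO4 balance (none leaves overhead): Na2SO4 in fresh feed = Na2SO4 in product, i.e. 2230×0.200 = (1−0.400)·n1·0.489.
n1 = 446/(0.489×0.600) = 1520.1 lb/h.
Recycle n2 = 0.400×1520.1 = 608.04 lb/h.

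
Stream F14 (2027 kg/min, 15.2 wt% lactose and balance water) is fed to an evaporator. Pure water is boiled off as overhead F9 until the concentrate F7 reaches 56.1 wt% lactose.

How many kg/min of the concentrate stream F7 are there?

549.2 kg/min

lactose is conserved: 2027×0.152 = 308.1 kg/min all reports to the concentrate.
Concentrate = 308.1/(target fraction) = 549.2 kg/min.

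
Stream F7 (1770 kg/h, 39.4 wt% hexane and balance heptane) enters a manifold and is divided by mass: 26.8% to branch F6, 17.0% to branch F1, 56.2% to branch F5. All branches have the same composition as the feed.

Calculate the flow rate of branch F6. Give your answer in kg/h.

474.4 kg/h

Branch F6 flow = 0.268×1770 = 474.36 kg/h.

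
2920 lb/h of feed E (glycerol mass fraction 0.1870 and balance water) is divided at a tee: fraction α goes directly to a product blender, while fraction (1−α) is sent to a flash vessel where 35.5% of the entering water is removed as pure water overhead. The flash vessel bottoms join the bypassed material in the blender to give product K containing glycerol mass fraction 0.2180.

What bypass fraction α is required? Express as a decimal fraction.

All 2920×0.187 = 546.04 lb/h of glycerol reaches K, so K = 546.04/0.218 = 2504.8 lb/h and vapour = 415.23 lb/h.
The evaporator receives (1−α)·2920 of feed at 0.813 water and removes 0.355 of that water:
0.355×0.813×(1−α)×2920 = 415.23
(1−α) = 415.23/842.76 = 0.4927;  α = 0.5073.

0.507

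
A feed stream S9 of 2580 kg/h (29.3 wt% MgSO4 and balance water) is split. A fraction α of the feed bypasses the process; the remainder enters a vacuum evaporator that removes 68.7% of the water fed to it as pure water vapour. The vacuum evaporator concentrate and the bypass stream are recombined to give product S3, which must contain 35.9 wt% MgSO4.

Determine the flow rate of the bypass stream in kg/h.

1603 kg/h

All 2580×0.293 = 755.94 kg/h of MgSO4 reaches S3, so S3 = 755.94/0.359 = 2105.7 kg/h and vapour = 474.32 kg/h.
The evaporator receives (1−α)·2580 of feed at 0.707 water and removes 0.687 of that water:
0.687×0.707×(1−α)×2580 = 474.32
(1−α) = 474.32/1253.1 = 0.3785;  α = 0.6215.
Bypass flow = 0.6215×2580 = 1603.5 kg/h.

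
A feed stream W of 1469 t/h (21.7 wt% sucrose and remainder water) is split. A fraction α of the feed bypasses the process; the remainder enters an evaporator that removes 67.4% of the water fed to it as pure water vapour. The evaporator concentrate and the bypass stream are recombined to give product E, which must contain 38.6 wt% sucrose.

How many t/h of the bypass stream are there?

All 1469×0.217 = 318.77 t/h of sucrose reaches E, so E = 318.77/0.386 = 825.84 t/h and vapour = 643.16 t/h.
The evaporator receives (1−α)·1469 of feed at 0.783 water and removes 0.674 of that water:
0.674×0.783×(1−α)×1469 = 643.16
(1−α) = 643.16/775.25 = 0.8296;  α = 0.1704.
Bypass flow = 0.1704×1469 = 250.29 t/h.

250.3 t/h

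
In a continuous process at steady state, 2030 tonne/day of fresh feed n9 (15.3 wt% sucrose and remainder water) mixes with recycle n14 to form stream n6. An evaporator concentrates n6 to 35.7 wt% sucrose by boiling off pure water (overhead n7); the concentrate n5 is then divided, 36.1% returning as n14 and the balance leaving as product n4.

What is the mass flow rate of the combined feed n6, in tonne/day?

Overall sucrose balance (none leaves overhead): sucrose in fresh feed = sucrose in product, i.e. 2030×0.153 = (1−0.361)·n5·0.357.
n5 = 310.59/(0.357×0.639) = 1361.5 tonne/day.
Recycle n14 = 0.361×1361.5 = 491.5 tonne/day.
Combined feed n6 = 2030 + 491.5 = 2521.5 tonne/day.

2522 tonne/day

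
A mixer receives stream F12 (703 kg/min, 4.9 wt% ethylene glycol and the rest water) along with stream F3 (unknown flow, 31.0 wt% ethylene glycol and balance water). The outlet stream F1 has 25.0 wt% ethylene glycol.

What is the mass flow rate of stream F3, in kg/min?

Let F3 be the unknown flow. Total out = 703 + F3.
ethylene glycol balance: 34.447 + 0.310·F3 = 0.250·(703 + F3)
(0.310 − 0.250)·F3 = 0.250×703 − 34.447 = 141.3
F3 = 141.3 / 0.060 = 2355.1 kg/min

2355 kg/min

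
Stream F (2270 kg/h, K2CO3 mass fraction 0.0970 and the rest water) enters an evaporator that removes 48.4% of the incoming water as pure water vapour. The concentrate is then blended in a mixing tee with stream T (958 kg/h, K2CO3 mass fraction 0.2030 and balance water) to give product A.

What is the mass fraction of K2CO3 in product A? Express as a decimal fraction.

Vapour removed = 0.484×0.903×2270 = 992.11 kg/h; concentrate = 1277.9 kg/h.
K2CO3 reaching the mixer = 220.19 (from concentrate) + 958×0.203 = 414.66 kg/h.
Product flow = 1277.9 + 958 = 2235.9 kg/h; K2CO3 fraction = 0.1855.

0.1855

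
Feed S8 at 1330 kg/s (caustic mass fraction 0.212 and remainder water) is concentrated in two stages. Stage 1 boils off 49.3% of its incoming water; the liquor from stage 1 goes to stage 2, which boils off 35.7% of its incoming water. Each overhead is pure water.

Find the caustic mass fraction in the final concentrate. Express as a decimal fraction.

water in feed = 1330×0.788 = 1048 kg/s.
After stage 1: water left = (1−0.493)×1048 = 531.36; stream total = 813.32 kg/s.
After stage 2: water left = (1−0.357)×531.36 = 341.66; final concentrate = 623.62 kg/s.
caustic fraction = 281.96/623.62 = 0.452.

0.452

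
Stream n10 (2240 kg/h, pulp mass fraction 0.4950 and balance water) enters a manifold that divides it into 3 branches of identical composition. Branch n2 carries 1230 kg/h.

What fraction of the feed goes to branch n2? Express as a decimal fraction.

Fraction to n2 = 1230/2240 = 0.5491.

0.549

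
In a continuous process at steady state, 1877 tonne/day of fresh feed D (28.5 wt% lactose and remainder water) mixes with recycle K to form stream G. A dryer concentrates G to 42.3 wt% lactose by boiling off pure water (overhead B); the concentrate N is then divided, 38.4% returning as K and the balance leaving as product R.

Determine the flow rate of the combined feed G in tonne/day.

2665 tonne/day

Overall lactose balance (none leaves overhead): lactose in fresh feed = lactose in product, i.e. 1877×0.285 = (1−0.384)·N·0.423.
N = 534.94/(0.423×0.616) = 2053 tonne/day.
Recycle K = 0.384×2053 = 788.35 tonne/day.
Combined feed G = 1877 + 788.35 = 2665.4 tonne/day.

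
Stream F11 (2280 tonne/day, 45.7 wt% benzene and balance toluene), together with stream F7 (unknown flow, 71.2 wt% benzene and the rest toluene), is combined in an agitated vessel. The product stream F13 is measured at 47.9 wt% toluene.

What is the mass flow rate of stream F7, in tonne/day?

Let F7 be the unknown flow. Total out = 2280 + F7.
toluene balance: 1238 + 0.288·F7 = 0.479·(2280 + F7)
(0.288 − 0.479)·F7 = 0.479×2280 − 1238 = -145.92
F7 = -145.92 / -0.191 = 763.98 tonne/day

764 tonne/day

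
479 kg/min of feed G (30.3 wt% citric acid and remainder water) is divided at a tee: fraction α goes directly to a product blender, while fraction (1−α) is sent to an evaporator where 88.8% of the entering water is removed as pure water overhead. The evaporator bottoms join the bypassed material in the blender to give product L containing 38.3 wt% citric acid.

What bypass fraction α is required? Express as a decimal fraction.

All 479×0.303 = 145.14 kg/min of citric acid reaches L, so L = 145.14/0.383 = 378.95 kg/min and vapour = 100.05 kg/min.
The evaporator receives (1−α)·479 of feed at 0.697 water and removes 0.888 of that water:
0.888×0.697×(1−α)×479 = 100.05
(1−α) = 100.05/296.47 = 0.3375;  α = 0.6625.

0.663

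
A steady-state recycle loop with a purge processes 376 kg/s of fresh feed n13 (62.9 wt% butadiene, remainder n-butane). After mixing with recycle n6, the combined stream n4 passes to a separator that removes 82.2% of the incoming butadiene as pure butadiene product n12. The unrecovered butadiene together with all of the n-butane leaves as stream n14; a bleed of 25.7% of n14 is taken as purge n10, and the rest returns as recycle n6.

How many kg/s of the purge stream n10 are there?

152 kg/s

n-butane enters only via n13 and leaves only via the purge: 376×0.371 = 0.257×(n-butane in n14), and the separator passes all n-butane, so n-butane in n4 = n-butane in n14 = 542.79 kg/s.
butadiene in n4: m_A = 376×0.629 + (1−0.257)·(1−0.822)·m_A, so m_A = 236.5/0.8677 = 272.55 kg/s.
n14 = (1−0.822)×272.55 + 542.79 = 591.3 kg/s.
Purge n10 = 0.257×591.3 = 151.96 kg/s.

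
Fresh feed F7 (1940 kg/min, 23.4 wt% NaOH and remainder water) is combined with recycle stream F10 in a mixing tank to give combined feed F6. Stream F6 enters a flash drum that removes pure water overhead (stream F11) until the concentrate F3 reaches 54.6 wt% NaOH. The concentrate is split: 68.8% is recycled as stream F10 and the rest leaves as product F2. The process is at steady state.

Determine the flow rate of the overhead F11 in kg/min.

1109 kg/min

Overall NaOH balance (none leaves overhead): NaOH in fresh feed = NaOH in product, i.e. 1940×0.234 = (1−0.688)·F3·0.546.
F3 = 453.96/(0.546×0.312) = 2664.8 kg/min.
Recycle F10 = 0.688×2664.8 = 1833.4 kg/min.
Combined feed F6 = 1940 + 1833.4 = 3773.4 kg/min.
Overhead F11 = F6 − F3 = 3773.4 − 2664.8 = 1108.6 kg/min.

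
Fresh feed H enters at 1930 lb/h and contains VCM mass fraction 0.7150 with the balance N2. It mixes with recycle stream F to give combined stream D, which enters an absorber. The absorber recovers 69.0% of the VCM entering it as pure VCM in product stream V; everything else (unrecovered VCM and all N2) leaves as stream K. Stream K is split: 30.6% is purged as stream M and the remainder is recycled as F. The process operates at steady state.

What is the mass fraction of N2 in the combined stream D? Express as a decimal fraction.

N2 enters only via H and leaves only via the purge: 1930×0.285 = 0.306×(N2 in K), and the absorber passes all N2, so N2 in D = N2 in K = 1797.5 lb/h.
VCM in D: m_A = 1930×0.715 + (1−0.306)·(1−0.690)·m_A, so m_A = 1380/0.7849 = 1758.2 lb/h.
D = 1758.2 + 1797.5 = 3555.8 lb/h.
N2 fraction in D = 1797.5/3555.8 = 0.5055.

0.5055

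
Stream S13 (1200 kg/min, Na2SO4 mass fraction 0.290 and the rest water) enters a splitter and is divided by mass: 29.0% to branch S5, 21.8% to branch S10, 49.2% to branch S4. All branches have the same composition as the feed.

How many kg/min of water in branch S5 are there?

Branch S5 total = 0.290×1200 = 348 kg/min.
water in S5 = 0.710×348 = 247.08 kg/min.

247.1 kg/min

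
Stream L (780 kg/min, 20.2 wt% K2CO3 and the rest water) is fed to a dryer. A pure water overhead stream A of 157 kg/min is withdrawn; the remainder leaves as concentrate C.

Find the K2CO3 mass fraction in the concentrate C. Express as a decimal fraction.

K2CO3 is not removed: 780×0.202 = 157.56 kg/min of K2CO3 enters C.
Concentrate = 780 − 157 = 623 kg/min.
Mass fraction = 157.56/623 = 0.253.

0.253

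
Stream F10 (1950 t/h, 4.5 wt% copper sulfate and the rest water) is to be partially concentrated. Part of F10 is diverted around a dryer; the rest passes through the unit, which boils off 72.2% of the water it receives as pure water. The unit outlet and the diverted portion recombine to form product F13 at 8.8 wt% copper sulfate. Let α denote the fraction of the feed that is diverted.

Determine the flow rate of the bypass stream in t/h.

All 1950×0.045 = 87.75 t/h of copper sulfate reaches F13, so F13 = 87.75/0.088 = 997.16 t/h and vapour = 952.84 t/h.
The evaporator receives (1−α)·1950 of feed at 0.955 water and removes 0.722 of that water:
0.722×0.955×(1−α)×1950 = 952.84
(1−α) = 952.84/1344.5 = 0.7087;  α = 0.2913.
Bypass flow = 0.2913×1950 = 568.09 t/h.

568.1 t/h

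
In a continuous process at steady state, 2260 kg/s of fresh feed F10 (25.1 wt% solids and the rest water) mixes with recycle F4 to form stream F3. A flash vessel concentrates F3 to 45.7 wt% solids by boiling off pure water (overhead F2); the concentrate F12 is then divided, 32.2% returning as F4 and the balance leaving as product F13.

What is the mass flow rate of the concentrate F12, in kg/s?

1831 kg/s

Overall solids balance (none leaves overhead): solids in fresh feed = solids in product, i.e. 2260×0.251 = (1−0.322)·F12·0.457.
F12 = 567.26/(0.457×0.678) = 1830.8 kg/s.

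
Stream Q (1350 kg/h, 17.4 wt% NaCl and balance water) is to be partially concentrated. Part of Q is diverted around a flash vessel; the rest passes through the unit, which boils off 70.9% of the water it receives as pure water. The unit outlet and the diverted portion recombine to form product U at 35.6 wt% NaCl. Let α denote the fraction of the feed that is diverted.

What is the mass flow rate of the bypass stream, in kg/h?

171.5 kg/h

All 1350×0.174 = 234.9 kg/h of NaCl reaches U, so U = 234.9/0.356 = 659.83 kg/h and vapour = 690.17 kg/h.
The evaporator receives (1−α)·1350 of feed at 0.826 water and removes 0.709 of that water:
0.709×0.826×(1−α)×1350 = 690.17
(1−α) = 690.17/790.61 = 0.8730;  α = 0.1270.
Bypass flow = 0.1270×1350 = 171.5 kg/h.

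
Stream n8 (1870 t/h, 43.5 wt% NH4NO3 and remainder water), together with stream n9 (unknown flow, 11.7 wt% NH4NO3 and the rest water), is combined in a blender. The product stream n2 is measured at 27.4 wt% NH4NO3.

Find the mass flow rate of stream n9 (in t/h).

1918 t/h

Let n9 be the unknown flow. Total out = 1870 + n9.
NH4NO3 balance: 813.45 + 0.117·n9 = 0.274·(1870 + n9)
(0.117 − 0.274)·n9 = 0.274×1870 − 813.45 = -301.07
n9 = -301.07 / -0.157 = 1917.6 t/h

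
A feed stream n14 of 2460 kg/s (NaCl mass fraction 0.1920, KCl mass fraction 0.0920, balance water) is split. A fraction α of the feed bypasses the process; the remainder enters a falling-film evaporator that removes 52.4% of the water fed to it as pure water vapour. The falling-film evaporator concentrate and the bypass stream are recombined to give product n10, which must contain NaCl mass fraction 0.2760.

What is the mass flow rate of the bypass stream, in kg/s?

All 2460×0.192 = 472.32 kg/s of NaCl reaches n10, so n10 = 472.32/0.276 = 1711.3 kg/s and vapour = 748.7 kg/s.
The evaporator receives (1−α)·2460 of feed at 0.716 water and removes 0.524 of that water:
0.524×0.716×(1−α)×2460 = 748.7
(1−α) = 748.7/922.95 = 0.8112;  α = 0.1888.
Bypass flow = 0.1888×2460 = 464.46 kg/s.

464.5 kg/s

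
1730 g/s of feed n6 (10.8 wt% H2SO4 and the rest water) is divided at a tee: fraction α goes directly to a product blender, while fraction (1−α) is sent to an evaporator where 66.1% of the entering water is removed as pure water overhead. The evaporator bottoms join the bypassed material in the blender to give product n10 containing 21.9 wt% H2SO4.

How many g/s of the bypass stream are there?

All 1730×0.108 = 186.84 g/s of H2SO4 reaches n10, so n10 = 186.84/0.219 = 853.15 g/s and vapour = 876.85 g/s.
The evaporator receives (1−α)·1730 of feed at 0.892 water and removes 0.661 of that water:
0.661×0.892×(1−α)×1730 = 876.85
(1−α) = 876.85/1020 = 0.8596;  α = 0.1404.
Bypass flow = 0.1404×1730 = 242.84 g/s.

242.8 g/s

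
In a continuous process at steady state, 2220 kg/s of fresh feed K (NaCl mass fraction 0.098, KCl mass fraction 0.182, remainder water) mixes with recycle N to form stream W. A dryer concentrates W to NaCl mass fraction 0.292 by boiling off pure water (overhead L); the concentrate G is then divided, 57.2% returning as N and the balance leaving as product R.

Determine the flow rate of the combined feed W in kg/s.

Overall NaCl balance (none leaves overhead): NaCl in fresh feed = NaCl in product, i.e. 2220×0.098 = (1−0.572)·G·0.292.
G = 217.56/(0.292×0.428) = 1740.8 kg/s.
Recycle N = 0.572×1740.8 = 995.75 kg/s.
Combined feed W = 2220 + 995.75 = 3215.7 kg/s.

3216 kg/s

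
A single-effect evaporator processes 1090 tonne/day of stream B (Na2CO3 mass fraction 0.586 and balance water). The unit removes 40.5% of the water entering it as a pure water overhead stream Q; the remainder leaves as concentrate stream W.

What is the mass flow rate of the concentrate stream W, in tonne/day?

water entering = 1090×0.414 = 451.26 tonne/day; overhead removed = 0.405×451.26 = 182.76 tonne/day.
Concentrate = 1090 − 182.76 = 907.24 tonne/day.

907.2 tonne/day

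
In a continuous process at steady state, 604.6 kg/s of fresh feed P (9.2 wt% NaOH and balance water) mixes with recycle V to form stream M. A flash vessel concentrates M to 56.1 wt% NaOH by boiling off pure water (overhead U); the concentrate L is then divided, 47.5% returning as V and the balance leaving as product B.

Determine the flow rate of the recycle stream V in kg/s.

Overall NaOH balance (none leaves overhead): NaOH in fresh feed = NaOH in product, i.e. 604.6×0.092 = (1−0.475)·L·0.561.
L = 55.623/(0.561×0.525) = 188.86 kg/s.
Recycle V = 0.475×188.86 = 89.707 kg/s.

89.71 kg/s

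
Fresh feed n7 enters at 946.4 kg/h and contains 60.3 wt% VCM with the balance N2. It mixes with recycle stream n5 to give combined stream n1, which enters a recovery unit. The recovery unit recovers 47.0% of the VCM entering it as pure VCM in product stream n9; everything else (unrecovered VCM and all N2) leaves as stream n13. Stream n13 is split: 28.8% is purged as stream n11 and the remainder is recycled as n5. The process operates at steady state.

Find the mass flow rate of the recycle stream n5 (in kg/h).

1275 kg/h

N2 enters only via n7 and leaves only via the purge: 946.4×0.397 = 0.288×(N2 in n13), and the recovery unit passes all N2, so N2 in n1 = N2 in n13 = 1304.6 kg/h.
VCM in n1: m_A = 946.4×0.603 + (1−0.288)·(1−0.470)·m_A, so m_A = 570.68/0.6226 = 916.55 kg/h.
n13 = (1−0.470)×916.55 + 1304.6 = 1790.4 kg/h.
Recycle n5 = (1−0.288)×1790.4 = 1274.7 kg/h.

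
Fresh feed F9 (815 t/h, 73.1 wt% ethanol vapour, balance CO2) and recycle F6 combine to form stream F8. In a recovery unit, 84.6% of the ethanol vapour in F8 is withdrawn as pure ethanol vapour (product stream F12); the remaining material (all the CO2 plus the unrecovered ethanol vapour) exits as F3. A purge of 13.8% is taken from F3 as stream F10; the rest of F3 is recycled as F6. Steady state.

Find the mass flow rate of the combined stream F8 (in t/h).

2276 t/h

CO2 enters only via F9 and leaves only via the purge: 815×0.269 = 0.138×(CO2 in F3), and the recovery unit passes all CO2, so CO2 in F8 = CO2 in F3 = 1588.7 t/h.
ethanol vapour in F8: m_A = 815×0.731 + (1−0.138)·(1−0.846)·m_A, so m_A = 595.76/0.8673 = 686.96 t/h.
F8 = 686.96 + 1588.7 = 2275.6 t/h.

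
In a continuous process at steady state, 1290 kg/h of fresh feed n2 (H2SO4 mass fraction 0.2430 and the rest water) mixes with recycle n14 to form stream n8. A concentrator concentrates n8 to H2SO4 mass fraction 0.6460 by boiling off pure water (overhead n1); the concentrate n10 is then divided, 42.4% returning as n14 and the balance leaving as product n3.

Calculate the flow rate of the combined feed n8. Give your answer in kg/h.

1647 kg/h

Overall H2SO4 balance (none leaves overhead): H2SO4 in fresh feed = H2SO4 in product, i.e. 1290×0.243 = (1−0.424)·n10·0.646.
n10 = 313.47/(0.646×0.576) = 842.44 kg/h.
Recycle n14 = 0.424×842.44 = 357.2 kg/h.
Combined feed n8 = 1290 + 357.2 = 1647.2 kg/h.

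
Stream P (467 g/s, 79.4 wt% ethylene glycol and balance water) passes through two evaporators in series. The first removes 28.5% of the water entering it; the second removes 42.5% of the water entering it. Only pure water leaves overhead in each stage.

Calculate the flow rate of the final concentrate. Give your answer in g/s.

water in feed = 467×0.206 = 96.202 g/s.
After stage 1: water left = (1−0.285)×96.202 = 68.784; stream total = 439.58 g/s.
After stage 2: water left = (1−0.425)×68.784 = 39.551; final concentrate = 410.35 g/s.

410.3 g/s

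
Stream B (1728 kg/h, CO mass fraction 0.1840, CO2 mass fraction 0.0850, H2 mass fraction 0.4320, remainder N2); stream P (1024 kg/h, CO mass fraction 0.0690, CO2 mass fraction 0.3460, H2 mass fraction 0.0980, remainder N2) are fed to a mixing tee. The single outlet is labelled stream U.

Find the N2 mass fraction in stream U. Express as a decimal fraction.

Total flow out = 1728 + 1024 = 2752 kg/h.
N2 in = 1728×0.299 + 1024×0.487 = 1015.4 kg/h.
N2 mass fraction in U = 1015.4/2752 = 0.3690.

0.3690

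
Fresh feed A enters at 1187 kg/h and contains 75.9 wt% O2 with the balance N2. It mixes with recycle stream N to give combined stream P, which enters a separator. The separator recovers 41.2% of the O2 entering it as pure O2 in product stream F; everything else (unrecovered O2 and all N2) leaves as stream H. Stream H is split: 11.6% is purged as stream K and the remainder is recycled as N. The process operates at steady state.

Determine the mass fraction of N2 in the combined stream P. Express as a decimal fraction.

0.5679

N2 enters only via A and leaves only via the purge: 1187×0.241 = 0.116×(N2 in H), and the separator passes all N2, so N2 in P = N2 in H = 2466.1 kg/h.
O2 in P: m_A = 1187×0.759 + (1−0.116)·(1−0.412)·m_A, so m_A = 900.93/0.4802 = 1876.1 kg/h.
P = 1876.1 + 2466.1 = 4342.2 kg/h.
N2 fraction in P = 2466.1/4342.2 = 0.5679.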